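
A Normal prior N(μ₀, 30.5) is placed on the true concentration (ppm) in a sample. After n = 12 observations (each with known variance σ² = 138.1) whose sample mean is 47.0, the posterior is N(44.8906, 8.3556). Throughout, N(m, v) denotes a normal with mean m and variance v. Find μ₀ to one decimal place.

With known observation variance, the Normal–Normal posterior has precision τ_n = τ₀ + n/σ² and mean μ_n = (τ₀μ₀ + (n/σ²)x̄)/τ_n.
Here τ₀ = 1/30.5 = 0.032787 and τ_data = 12/138.1 = 0.086894, so τ_n = 0.119681.
Rearranging for μ₀: μ₀ = (μ_n·τ_n − τ_data·x̄)/τ₀ = (44.8906·0.119681 − 0.086894·47.0) / 0.032787 = 1.288534/0.032787 ≈ 39.3.

μ₀ = 39.3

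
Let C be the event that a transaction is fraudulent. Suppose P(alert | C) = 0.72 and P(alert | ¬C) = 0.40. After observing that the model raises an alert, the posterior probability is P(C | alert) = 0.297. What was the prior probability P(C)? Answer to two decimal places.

Bayes' rule in odds form gives O(C|E) = O(C)·[P(E|C)/P(E|¬C)], hence O(C) = O(C|E)/LR.
Posterior odds = 0.297/(1−0.297) = 0.4225. LR = 0.72/0.40 = 1.8000.
Prior odds = 0.4225/1.8000 = 0.2347, so P(C) = 0.2347/(1+0.2347) ≈ 0.19.

P(C) = 0.19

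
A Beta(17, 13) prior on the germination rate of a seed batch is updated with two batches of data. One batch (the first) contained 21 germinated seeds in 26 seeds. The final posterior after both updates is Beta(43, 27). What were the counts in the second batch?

5 germinated seeds and 9 non-germinating seeds

Sequential conjugate updates are equivalent to a single update on the pooled data, so total successes = posterior α − prior α and total failures = posterior β − prior β.
Total across both batches: 43−17=26 germinated seeds, 27−13=14 non-germinating seeds.
Subtract the first batch: 26−21=5 germinated seeds and 14−5=9 non-germinating seeds.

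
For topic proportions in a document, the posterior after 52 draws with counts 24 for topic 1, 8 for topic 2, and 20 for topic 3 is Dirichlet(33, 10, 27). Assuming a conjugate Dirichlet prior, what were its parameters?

Dirichlet(9, 2, 7)

For a Dirichlet(α) prior with multinomial counts c, the posterior is Dirichlet(α + c) componentwise.
Subtract each count from the matching posterior parameter: 33−24=9, 10−8=2, 27−20=7.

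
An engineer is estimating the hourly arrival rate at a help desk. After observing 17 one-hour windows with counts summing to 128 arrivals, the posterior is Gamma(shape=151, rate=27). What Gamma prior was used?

Gamma(shape=23, rate=10)

Gamma–Poisson conjugacy: posterior shape = α + Σxᵢ, posterior rate = β + n.
So α = 151 − 128 = 23 and β = 27 − 17 = 10.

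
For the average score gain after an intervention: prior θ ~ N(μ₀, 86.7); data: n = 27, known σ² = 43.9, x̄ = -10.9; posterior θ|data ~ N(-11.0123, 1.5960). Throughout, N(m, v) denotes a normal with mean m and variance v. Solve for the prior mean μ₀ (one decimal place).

With known observation variance, the Normal–Normal posterior has precision τ_n = τ₀ + n/σ² and mean μ_n = (τ₀μ₀ + (n/σ²)x̄)/τ_n.
Here τ₀ = 1/86.7 = 0.011534 and τ_data = 27/43.9 = 0.615034, so τ_n = 0.626568.
Rearranging for μ₀: μ₀ = (μ_n·τ_n − τ_data·x̄)/τ₀ = (-11.0123·0.626568 − 0.615034·-10.9) / 0.011534 = -0.196084/0.011534 ≈ -17.0.

μ₀ = -17.0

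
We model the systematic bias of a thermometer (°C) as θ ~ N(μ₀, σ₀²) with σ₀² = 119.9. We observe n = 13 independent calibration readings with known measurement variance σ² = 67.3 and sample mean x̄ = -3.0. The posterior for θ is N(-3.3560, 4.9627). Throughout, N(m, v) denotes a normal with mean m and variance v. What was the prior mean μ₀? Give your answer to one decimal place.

The posterior mean is a precision-weighted average: μ_n = (τ₀μ₀ + τ_data·x̄)/(τ₀+τ_data), with τ₀=1/σ₀² and τ_data=n/σ².
Here τ₀ = 1/119.9 = 0.008340 and τ_data = 13/67.3 = 0.193165, so τ_n = 0.201505.
Rearranging for μ₀: μ₀ = (μ_n·τ_n − τ_data·x̄)/τ₀ = (-3.3560·0.201505 − 0.193165·-3.0) / 0.008340 = -0.096756/0.008340 ≈ -11.6.

μ₀ = -11.6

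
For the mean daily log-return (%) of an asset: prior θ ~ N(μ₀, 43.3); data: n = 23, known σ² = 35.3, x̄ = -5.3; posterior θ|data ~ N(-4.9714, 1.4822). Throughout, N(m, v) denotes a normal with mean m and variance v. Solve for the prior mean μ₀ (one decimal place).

The posterior mean is a precision-weighted average: μ_n = (τ₀μ₀ + τ_data·x̄)/(τ₀+τ_data), with τ₀=1/σ₀² and τ_data=n/σ².
Here τ₀ = 1/43.3 = 0.023095 and τ_data = 23/35.3 = 0.651558, so τ_n = 0.674653.
Rearranging for μ₀: μ₀ = (μ_n·τ_n − τ_data·x̄)/τ₀ = (-4.9714·0.674653 − 0.651558·-5.3) / 0.023095 = 0.099287/0.023095 ≈ 4.3.

μ₀ = 4.3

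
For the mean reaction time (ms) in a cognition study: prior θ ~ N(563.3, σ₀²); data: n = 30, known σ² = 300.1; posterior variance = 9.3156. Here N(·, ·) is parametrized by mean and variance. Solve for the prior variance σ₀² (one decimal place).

σ₀² = 135.5

For the Normal–Normal model with known σ², precisions add: τ_n = τ₀ + n/σ².
So 1/σ₀² = 1/9.3156 − 30/300.1 = 0.107347 − 0.099967 = 0.007380.
Hence σ₀² = 1/0.007380 ≈ 135.5.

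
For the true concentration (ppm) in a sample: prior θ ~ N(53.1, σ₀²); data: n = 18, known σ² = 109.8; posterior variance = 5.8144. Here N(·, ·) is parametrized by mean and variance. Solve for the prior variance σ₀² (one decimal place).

σ₀² = 124.2

For the Normal–Normal model with known σ², precisions add: τ_n = τ₀ + n/σ².
So 1/σ₀² = 1/5.8144 − 18/109.8 = 0.171987 − 0.163934 = 0.008053.
Hence σ₀² = 1/0.008053 ≈ 124.2.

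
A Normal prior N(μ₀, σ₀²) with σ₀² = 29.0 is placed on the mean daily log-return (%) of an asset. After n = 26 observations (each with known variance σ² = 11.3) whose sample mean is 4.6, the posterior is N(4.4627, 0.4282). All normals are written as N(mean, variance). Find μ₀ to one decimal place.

The posterior mean is a precision-weighted average: μ_n = (τ₀μ₀ + τ_data·x̄)/(τ₀+τ_data), with τ₀=1/σ₀² and τ_data=n/σ².
Here τ₀ = 1/29.0 = 0.034483 and τ_data = 26/11.3 = 2.300885, so τ_n = 2.335368.
Rearranging for μ₀: μ₀ = (μ_n·τ_n − τ_data·x̄)/τ₀ = (4.4627·2.335368 − 2.300885·4.6) / 0.034483 = -0.162024/0.034483 ≈ -4.7.

μ₀ = -4.7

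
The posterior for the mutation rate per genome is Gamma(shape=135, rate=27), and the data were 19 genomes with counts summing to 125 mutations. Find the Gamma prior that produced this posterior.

Gamma(shape=10, rate=8)

A Gamma(α, β) prior (rate parametrization) on a Poisson rate with n observations summing to S gives posterior Gamma(α+S, β+n).
So α = 135 − 125 = 10 and β = 27 − 19 = 8.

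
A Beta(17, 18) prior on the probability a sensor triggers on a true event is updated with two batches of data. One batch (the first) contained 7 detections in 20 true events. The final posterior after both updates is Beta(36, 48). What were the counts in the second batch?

12 detections and 17 misses

Because Beta–binomial updating is additive in the counts, the combined data contributed (α_post−α_prior, β_post−β_prior) successes and failures.
Total across both batches: 36−17=19 detections, 48−18=30 misses.
Subtract the first batch: 19−7=12 detections and 30−13=17 misses.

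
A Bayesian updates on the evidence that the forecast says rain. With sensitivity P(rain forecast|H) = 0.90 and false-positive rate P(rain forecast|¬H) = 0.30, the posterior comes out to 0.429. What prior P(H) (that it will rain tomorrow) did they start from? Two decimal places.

P(H) = 0.20

In odds form, posterior odds = prior odds × likelihood ratio, so prior odds = posterior odds ÷ LR.
Posterior odds = 0.429/(1−0.429) = 0.7513. LR = 0.90/0.30 = 3.0000.
Prior odds = 0.7513/3.0000 = 0.2504, so P(H) = 0.2504/(1+0.2504) ≈ 0.20.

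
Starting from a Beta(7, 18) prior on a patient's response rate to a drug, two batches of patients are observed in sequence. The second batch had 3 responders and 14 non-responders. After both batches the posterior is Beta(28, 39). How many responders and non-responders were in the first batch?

Because Beta–binomial updating is additive in the counts, the combined data contributed (α_post−α_prior, β_post−β_prior) successes and failures.
Total across both batches: 28−7=21 responders, 39−18=21 non-responders.
Subtract the second batch: 21−3=18 responders and 21−14=7 non-responders.

18 responders and 7 non-responders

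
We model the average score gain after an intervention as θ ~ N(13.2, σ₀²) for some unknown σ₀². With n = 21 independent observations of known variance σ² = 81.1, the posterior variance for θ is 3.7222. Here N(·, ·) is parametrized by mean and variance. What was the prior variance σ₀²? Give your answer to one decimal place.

For the Normal–Normal model with known σ², precisions add: τ_n = τ₀ + n/σ².
So 1/σ₀² = 1/3.7222 − 21/81.1 = 0.268658 − 0.258940 = 0.009718.
Hence σ₀² = 1/0.009718 ≈ 102.9.

σ₀² = 102.9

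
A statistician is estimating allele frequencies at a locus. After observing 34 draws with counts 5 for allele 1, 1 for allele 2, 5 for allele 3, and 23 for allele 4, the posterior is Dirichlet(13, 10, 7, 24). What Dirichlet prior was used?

For a Dirichlet(α) prior with multinomial counts c, the posterior is Dirichlet(α + c) componentwise.
Subtract each count from the matching posterior parameter: 13−5=8, 10−1=9, 7−5=2, 24−23=1.

Dirichlet(8, 9, 2, 1)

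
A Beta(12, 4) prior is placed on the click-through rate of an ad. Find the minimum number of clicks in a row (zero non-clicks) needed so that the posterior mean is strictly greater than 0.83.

k = 8

After k clicks and 0 non-clicks the posterior is Beta(12+k, 4), with mean (12+k)/(12+4+k).
Set (12+k)/(16+k) > 0.83 and solve: k > (0.83·16 − 12)/(1 − 0.83) = 7.529.
The smallest integer exceeding 7.529 is 8.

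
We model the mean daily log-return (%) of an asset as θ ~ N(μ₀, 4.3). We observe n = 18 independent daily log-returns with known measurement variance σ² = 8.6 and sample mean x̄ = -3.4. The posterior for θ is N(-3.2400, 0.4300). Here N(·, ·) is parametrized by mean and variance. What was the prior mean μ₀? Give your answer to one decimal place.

The posterior mean is a precision-weighted average: μ_n = (τ₀μ₀ + τ_data·x̄)/(τ₀+τ_data), with τ₀=1/σ₀² and τ_data=n/σ².
Here τ₀ = 1/4.3 = 0.232558 and τ_data = 18/8.6 = 2.093023, so τ_n = 2.325581.
Rearranging for μ₀: μ₀ = (μ_n·τ_n − τ_data·x̄)/τ₀ = (-3.2400·2.325581 − 2.093023·-3.4) / 0.232558 = -0.418604/0.232558 ≈ -1.8.

μ₀ = -1.8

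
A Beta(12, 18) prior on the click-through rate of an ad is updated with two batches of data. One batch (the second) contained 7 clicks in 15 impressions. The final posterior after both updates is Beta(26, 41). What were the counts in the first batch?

Because Beta–binomial updating is additive in the counts, the combined data contributed (α_post−α_prior, β_post−β_prior) successes and failures.
Total across both batches: 26−12=14 clicks, 41−18=23 non-clicks.
Subtract the second batch: 14−7=7 clicks and 23−8=15 non-clicks.

7 clicks and 15 non-clicks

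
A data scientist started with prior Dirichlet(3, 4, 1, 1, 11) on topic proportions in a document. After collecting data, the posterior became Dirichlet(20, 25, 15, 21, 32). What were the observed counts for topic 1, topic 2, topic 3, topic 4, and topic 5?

For a Dirichlet(α) prior with multinomial counts c, the posterior is Dirichlet(α + c) componentwise.
Counts are posterior − prior componentwise: 20−3=17, 25−4=21, 15−1=14, 21−1=20, 32−11=21.

counts (17, 21, 14, 20, 21)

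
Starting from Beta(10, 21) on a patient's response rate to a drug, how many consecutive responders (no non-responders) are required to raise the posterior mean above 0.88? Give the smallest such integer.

After k responders and 0 non-responders the posterior is Beta(10+k, 21), with mean (10+k)/(10+21+k).
Set (10+k)/(31+k) > 0.88 and solve: k > (0.88·31 − 10)/(1 − 0.88) = 144.000.
The smallest integer exceeding 144.000 is 145, and checking k=145: (155)/(176) = 0.8807 > 0.88.

k = 145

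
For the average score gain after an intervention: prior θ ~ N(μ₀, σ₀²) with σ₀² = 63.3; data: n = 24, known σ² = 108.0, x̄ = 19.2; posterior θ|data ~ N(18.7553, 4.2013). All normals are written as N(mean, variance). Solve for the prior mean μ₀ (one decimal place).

With known observation variance, the Normal–Normal posterior has precision τ_n = τ₀ + n/σ² and mean μ_n = (τ₀μ₀ + (n/σ²)x̄)/τ_n.
Here τ₀ = 1/63.3 = 0.015798 and τ_data = 24/108.0 = 0.222222, so τ_n = 0.238020.
Rearranging for μ₀: μ₀ = (μ_n·τ_n − τ_data·x̄)/τ₀ = (18.7553·0.238020 − 0.222222·19.2) / 0.015798 = 0.197474/0.015798 ≈ 12.5.

μ₀ = 12.5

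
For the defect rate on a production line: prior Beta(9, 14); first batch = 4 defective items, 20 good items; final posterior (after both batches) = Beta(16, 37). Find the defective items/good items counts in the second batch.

3 defective items and 3 good items

Because Beta–binomial updating is additive in the counts, the combined data contributed (α_post−α_prior, β_post−β_prior) successes and failures.
Total across both batches: 16−9=7 defective items, 37−14=23 good items.
Subtract the first batch: 7−4=3 defective items and 23−20=3 good items.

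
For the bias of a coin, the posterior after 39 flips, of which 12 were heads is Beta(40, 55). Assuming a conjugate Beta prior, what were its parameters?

Beta(28, 28)

A Beta(a, b) prior with s successes and f failures in binomial data gives a Beta(a+s, b+f) posterior.
So a = 40 − 12 = 28 and b = 55 − 27 = 28.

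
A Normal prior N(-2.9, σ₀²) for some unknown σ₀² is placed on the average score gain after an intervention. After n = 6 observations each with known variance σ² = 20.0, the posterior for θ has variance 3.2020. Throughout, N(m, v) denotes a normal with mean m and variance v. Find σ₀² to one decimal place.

For the Normal–Normal model with known σ², precisions add: τ_n = τ₀ + n/σ².
So 1/σ₀² = 1/3.2020 − 6/20.0 = 0.312305 − 0.300000 = 0.012305.
Hence σ₀² = 1/0.012305 ≈ 81.3.

σ₀² = 81.3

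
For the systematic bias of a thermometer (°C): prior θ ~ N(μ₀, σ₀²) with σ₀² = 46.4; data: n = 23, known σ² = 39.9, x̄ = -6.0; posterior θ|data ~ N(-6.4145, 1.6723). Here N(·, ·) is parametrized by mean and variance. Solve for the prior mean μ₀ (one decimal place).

μ₀ = -17.5

With known observation variance, the Normal–Normal posterior has precision τ_n = τ₀ + n/σ² and mean μ_n = (τ₀μ₀ + (n/σ²)x̄)/τ_n.
Here τ₀ = 1/46.4 = 0.021552 and τ_data = 23/39.9 = 0.576441, so τ_n = 0.597993.
Rearranging for μ₀: μ₀ = (μ_n·τ_n − τ_data·x̄)/τ₀ = (-6.4145·0.597993 − 0.576441·-6.0) / 0.021552 = -0.377180/0.021552 ≈ -17.5.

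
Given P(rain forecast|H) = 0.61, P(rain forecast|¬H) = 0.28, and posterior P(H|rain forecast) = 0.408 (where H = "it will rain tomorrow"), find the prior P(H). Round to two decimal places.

P(H) = 0.24

In odds form, posterior odds = prior odds × likelihood ratio, so prior odds = posterior odds ÷ LR.
Posterior odds = 0.408/(1−0.408) = 0.6892. LR = 0.61/0.28 = 2.1786.
Prior odds = 0.6892/2.1786 = 0.3163, so P(H) = 0.3163/(1+0.3163) ≈ 0.24.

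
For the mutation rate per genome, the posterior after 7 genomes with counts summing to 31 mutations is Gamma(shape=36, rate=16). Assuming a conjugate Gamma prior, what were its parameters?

Gamma–Poisson conjugacy: posterior shape = α + Σxᵢ, posterior rate = β + n.
So α = 36 − 31 = 5 and β = 16 − 7 = 9.

Gamma(shape=5, rate=9)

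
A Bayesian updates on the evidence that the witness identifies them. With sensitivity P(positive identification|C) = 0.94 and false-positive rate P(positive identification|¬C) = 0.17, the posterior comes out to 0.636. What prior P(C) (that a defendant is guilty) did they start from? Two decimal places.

P(C) = 0.24

In odds form, posterior odds = prior odds × likelihood ratio, so prior odds = posterior odds ÷ LR.
Posterior odds = 0.636/(1−0.636) = 1.7473. LR = 0.94/0.17 = 5.5294.
Prior odds = 1.7473/5.5294 = 0.3160, so P(C) = 0.3160/(1+0.3160) ≈ 0.24.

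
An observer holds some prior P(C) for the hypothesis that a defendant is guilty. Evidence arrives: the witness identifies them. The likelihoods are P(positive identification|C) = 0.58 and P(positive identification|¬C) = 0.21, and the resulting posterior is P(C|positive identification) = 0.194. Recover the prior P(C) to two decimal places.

Bayes' rule in odds form gives O(C|E) = O(C)·[P(E|C)/P(E|¬C)], hence O(C) = O(C|E)/LR.
Posterior odds = 0.194/(1−0.194) = 0.2407. LR = 0.58/0.21 = 2.7619.
Prior odds = 0.2407/2.7619 = 0.0872, so P(C) = 0.0872/(1+0.0872) ≈ 0.08.

P(C) = 0.08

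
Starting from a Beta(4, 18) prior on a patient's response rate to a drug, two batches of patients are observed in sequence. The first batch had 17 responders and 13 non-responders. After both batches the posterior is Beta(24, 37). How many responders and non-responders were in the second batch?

Because Beta–binomial updating is additive in the counts, the combined data contributed (α_post−α_prior, β_post−β_prior) successes and failures.
Total across both batches: 24−4=20 responders, 37−18=19 non-responders.
Subtract the first batch: 20−17=3 responders and 19−13=6 non-responders.

3 responders and 6 non-responders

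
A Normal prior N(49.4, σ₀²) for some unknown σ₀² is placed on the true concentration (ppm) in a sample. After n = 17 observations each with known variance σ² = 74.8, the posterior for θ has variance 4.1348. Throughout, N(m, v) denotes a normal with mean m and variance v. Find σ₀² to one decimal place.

σ₀² = 68.6

Posterior precision equals prior precision plus data precision: 1/σ_n² = 1/σ₀² + n/σ².
So 1/σ₀² = 1/4.1348 − 17/74.8 = 0.241850 − 0.227273 = 0.014577.
Hence σ₀² = 1/0.014577 ≈ 68.6.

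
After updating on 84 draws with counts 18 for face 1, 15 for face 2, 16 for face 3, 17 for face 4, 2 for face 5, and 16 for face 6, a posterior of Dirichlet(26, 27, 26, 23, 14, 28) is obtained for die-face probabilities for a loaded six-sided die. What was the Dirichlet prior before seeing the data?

For a Dirichlet(α) prior with multinomial counts c, the posterior is Dirichlet(α + c) componentwise.
Subtract each count from the matching posterior parameter: 26−18=8, 27−15=12, 26−16=10, 23−17=6, 14−2=12, 28−16=12.

Dirichlet(8, 12, 10, 6, 12, 12)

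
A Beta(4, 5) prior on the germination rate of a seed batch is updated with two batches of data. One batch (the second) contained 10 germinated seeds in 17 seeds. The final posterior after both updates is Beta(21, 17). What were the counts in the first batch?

Sequential conjugate updates are equivalent to a single update on the pooled data, so total successes = posterior α − prior α and total failures = posterior β − prior β.
Total across both batches: 21−4=17 germinated seeds, 17−5=12 non-germinating seeds.
Subtract the second batch: 17−10=7 germinated seeds and 12−7=5 non-germinating seeds.

7 germinated seeds and 5 non-germinating seeds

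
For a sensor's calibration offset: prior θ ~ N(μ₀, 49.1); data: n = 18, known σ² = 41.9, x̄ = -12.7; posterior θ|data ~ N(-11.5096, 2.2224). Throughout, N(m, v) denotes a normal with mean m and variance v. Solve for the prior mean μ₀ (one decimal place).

With known observation variance, the Normal–Normal posterior has precision τ_n = τ₀ + n/σ² and mean μ_n = (τ₀μ₀ + (n/σ²)x̄)/τ_n.
Here τ₀ = 1/49.1 = 0.020367 and τ_data = 18/41.9 = 0.429594, so τ_n = 0.449961.
Rearranging for μ₀: μ₀ = (μ_n·τ_n − τ_data·x̄)/τ₀ = (-11.5096·0.449961 − 0.429594·-12.7) / 0.020367 = 0.276973/0.020367 ≈ 13.6.

μ₀ = 13.6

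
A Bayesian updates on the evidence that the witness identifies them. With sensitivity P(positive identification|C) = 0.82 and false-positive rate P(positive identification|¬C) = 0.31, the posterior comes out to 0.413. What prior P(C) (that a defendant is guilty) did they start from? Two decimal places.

Bayes' rule in odds form gives O(C|E) = O(C)·[P(E|C)/P(E|¬C)], hence O(C) = O(C|E)/LR.
Posterior odds = 0.413/(1−0.413) = 0.7036. LR = 0.82/0.31 = 2.6452.
Prior odds = 0.7036/2.6452 = 0.2660, so P(C) = 0.2660/(1+0.2660) ≈ 0.21.

P(C) = 0.21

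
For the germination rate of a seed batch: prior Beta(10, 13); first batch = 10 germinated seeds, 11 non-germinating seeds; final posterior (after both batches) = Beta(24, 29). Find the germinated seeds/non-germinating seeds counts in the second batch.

Sequential conjugate updates are equivalent to a single update on the pooled data, so total successes = posterior α − prior α and total failures = posterior β − prior β.
Total across both batches: 24−10=14 germinated seeds, 29−13=16 non-germinating seeds.
Subtract the first batch: 14−10=4 germinated seeds and 16−11=5 non-germinating seeds.

4 germinated seeds and 5 non-germinating seeds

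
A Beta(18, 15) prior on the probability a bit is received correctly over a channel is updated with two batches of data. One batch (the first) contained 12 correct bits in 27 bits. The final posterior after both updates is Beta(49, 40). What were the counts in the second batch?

19 correct bits and 10 errors

Sequential conjugate updates are equivalent to a single update on the pooled data, so total successes = posterior α − prior α and total failures = posterior β − prior β.
Total across both batches: 49−18=31 correct bits, 40−15=25 errors.
Subtract the first batch: 31−12=19 correct bits and 25−15=10 errors.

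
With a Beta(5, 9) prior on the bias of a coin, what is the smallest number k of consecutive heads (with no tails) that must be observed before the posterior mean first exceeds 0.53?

k = 6

After k heads and 0 tails the posterior is Beta(5+k, 9), with mean (5+k)/(5+9+k).
Set (5+k)/(14+k) > 0.53 and solve: k > (0.53·14 − 5)/(1 − 0.53) = 5.149.
The smallest integer exceeding 5.149 is 6, and checking k=6: (11)/(20) = 0.5500 > 0.53.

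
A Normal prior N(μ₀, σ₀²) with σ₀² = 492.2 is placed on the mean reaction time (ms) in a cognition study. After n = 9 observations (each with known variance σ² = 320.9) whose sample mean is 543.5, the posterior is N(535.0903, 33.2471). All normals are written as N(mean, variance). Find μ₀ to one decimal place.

μ₀ = 419.0

The posterior mean is a precision-weighted average: μ_n = (τ₀μ₀ + τ_data·x̄)/(τ₀+τ_data), with τ₀=1/σ₀² and τ_data=n/σ².
Here τ₀ = 1/492.2 = 0.002032 and τ_data = 9/320.9 = 0.028046, so τ_n = 0.030078.
Rearranging for μ₀: μ₀ = (μ_n·τ_n − τ_data·x̄)/τ₀ = (535.0903·0.030078 − 0.028046·543.5) / 0.002032 = 0.851445/0.002032 ≈ 419.0.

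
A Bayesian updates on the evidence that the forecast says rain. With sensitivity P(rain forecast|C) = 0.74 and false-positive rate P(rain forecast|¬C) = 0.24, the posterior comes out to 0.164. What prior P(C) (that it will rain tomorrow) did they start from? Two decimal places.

Bayes' rule in odds form gives O(C|E) = O(C)·[P(E|C)/P(E|¬C)], hence O(C) = O(C|E)/LR.
Posterior odds = 0.164/(1−0.164) = 0.1962. LR = 0.74/0.24 = 3.0833.
Prior odds = 0.1962/3.0833 = 0.0636, so P(C) = 0.0636/(1+0.0636) ≈ 0.06.

P(C) = 0.06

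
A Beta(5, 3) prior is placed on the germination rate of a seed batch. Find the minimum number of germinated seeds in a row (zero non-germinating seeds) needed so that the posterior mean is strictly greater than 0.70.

After k germinated seeds and 0 non-germinating seeds the posterior is Beta(5+k, 3), with mean (5+k)/(5+3+k).
Set (5+k)/(8+k) > 0.70 and solve: k > (0.70·8 − 5)/(1 − 0.70) = 2.000.
The smallest integer exceeding 2.000 is 3.

k = 3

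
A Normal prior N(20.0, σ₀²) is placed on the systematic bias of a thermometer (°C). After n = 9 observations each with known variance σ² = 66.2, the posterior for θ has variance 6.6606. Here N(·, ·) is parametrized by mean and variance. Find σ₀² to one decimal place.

For the Normal–Normal model with known σ², precisions add: τ_n = τ₀ + n/σ².
So 1/σ₀² = 1/6.6606 − 9/66.2 = 0.150137 − 0.135952 = 0.014185.
Hence σ₀² = 1/0.014185 ≈ 70.5.

σ₀² = 70.5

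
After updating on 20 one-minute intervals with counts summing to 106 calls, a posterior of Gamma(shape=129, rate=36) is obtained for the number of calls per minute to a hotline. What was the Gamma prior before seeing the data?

A Gamma(α, β) prior (rate parametrization) on a Poisson rate with n observations summing to S gives posterior Gamma(α+S, β+n).
So α = 129 − 106 = 23 and β = 36 − 20 = 16.

Gamma(shape=23, rate=16)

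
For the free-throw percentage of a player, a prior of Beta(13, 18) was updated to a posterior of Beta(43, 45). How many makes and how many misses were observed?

Beta is conjugate to the binomial likelihood: posterior = Beta(a+s, b+f).
Match parameters: s=43−13=30, f=45−18=27.

30 makes and 27 misses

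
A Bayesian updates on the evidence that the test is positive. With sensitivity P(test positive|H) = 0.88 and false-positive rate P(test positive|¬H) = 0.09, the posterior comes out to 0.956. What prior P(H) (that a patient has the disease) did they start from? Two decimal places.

P(H) = 0.69

In odds form, posterior odds = prior odds × likelihood ratio, so prior odds = posterior odds ÷ LR.
Posterior odds = 0.956/(1−0.956) = 21.7273. LR = 0.88/0.09 = 9.7778.
Prior odds = 21.7273/9.7778 = 2.2221, so P(H) = 2.2221/(1+2.2221) ≈ 0.69.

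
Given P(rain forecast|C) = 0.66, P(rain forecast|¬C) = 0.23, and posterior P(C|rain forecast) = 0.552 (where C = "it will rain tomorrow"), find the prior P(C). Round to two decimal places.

P(C) = 0.30

Bayes' rule in odds form gives O(C|E) = O(C)·[P(E|C)/P(E|¬C)], hence O(C) = O(C|E)/LR.
Posterior odds = 0.552/(1−0.552) = 1.2321. LR = 0.66/0.23 = 2.8696.
Prior odds = 1.2321/2.8696 = 0.4294, so P(C) = 0.4294/(1+0.4294) ≈ 0.30.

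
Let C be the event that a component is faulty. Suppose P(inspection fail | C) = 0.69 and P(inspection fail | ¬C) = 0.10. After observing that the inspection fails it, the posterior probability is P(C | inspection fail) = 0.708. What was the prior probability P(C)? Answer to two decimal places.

Bayes' rule in odds form gives O(C|E) = O(C)·[P(E|C)/P(E|¬C)], hence O(C) = O(C|E)/LR.
Posterior odds = 0.708/(1−0.708) = 2.4247. LR = 0.69/0.10 = 6.9000.
Prior odds = 2.4247/6.9000 = 0.3514, so P(C) = 0.3514/(1+0.3514) ≈ 0.26.

P(C) = 0.26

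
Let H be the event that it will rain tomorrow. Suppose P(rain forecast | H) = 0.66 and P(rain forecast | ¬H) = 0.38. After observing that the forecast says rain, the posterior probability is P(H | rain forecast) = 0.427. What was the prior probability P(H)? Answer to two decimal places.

In odds form, posterior odds = prior odds × likelihood ratio, so prior odds = posterior odds ÷ LR.
Posterior odds = 0.427/(1−0.427) = 0.7452. LR = 0.66/0.38 = 1.7368.
Prior odds = 0.7452/1.7368 = 0.4291, so P(H) = 0.4291/(1+0.4291) ≈ 0.30.

P(H) = 0.30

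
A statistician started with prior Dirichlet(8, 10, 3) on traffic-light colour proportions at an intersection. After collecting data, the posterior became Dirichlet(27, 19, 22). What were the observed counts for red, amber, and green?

counts (19, 9, 19)

For a Dirichlet(α) prior with multinomial counts c, the posterior is Dirichlet(α + c) componentwise.
Counts are posterior − prior componentwise: 27−8=19, 19−10=9, 22−3=19.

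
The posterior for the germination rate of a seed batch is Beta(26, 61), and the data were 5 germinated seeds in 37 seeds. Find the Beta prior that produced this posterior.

Beta(21, 29)

A Beta(a, b) prior with s successes and f failures in binomial data gives a Beta(a+s, b+f) posterior.
So a = 26 − 5 = 21 and b = 61 − 32 = 29.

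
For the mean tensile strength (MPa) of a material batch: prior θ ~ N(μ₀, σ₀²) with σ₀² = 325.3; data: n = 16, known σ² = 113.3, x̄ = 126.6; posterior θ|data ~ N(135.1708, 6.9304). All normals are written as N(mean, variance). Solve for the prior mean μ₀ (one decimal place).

With known observation variance, the Normal–Normal posterior has precision τ_n = τ₀ + n/σ² and mean μ_n = (τ₀μ₀ + (n/σ²)x̄)/τ_n.
Here τ₀ = 1/325.3 = 0.003074 and τ_data = 16/113.3 = 0.141218, so τ_n = 0.144292.
Rearranging for μ₀: μ₀ = (μ_n·τ_n − τ_data·x̄)/τ₀ = (135.1708·0.144292 − 0.141218·126.6) / 0.003074 = 1.625866/0.003074 ≈ 528.9.

μ₀ = 528.9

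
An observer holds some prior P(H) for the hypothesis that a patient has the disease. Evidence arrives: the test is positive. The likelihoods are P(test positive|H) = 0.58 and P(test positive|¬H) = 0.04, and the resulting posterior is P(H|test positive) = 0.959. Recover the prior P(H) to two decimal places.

P(H) = 0.62

Bayes' rule in odds form gives O(H|E) = O(H)·[P(E|H)/P(E|¬H)], hence O(H) = O(H|E)/LR.
Posterior odds = 0.959/(1−0.959) = 23.3902. LR = 0.58/0.04 = 14.5000.
Prior odds = 23.3902/14.5000 = 1.6131, so P(H) = 1.6131/(1+1.6131) ≈ 0.62.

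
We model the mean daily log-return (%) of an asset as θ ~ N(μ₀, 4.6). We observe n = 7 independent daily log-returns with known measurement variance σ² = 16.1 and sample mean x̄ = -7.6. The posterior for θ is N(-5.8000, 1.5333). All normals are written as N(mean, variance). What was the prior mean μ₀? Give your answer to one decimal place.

The posterior mean is a precision-weighted average: μ_n = (τ₀μ₀ + τ_data·x̄)/(τ₀+τ_data), with τ₀=1/σ₀² and τ_data=n/σ².
Here τ₀ = 1/4.6 = 0.217391 and τ_data = 7/16.1 = 0.434783, so τ_n = 0.652174.
Rearranging for μ₀: μ₀ = (μ_n·τ_n − τ_data·x̄)/τ₀ = (-5.8000·0.652174 − 0.434783·-7.6) / 0.217391 = -0.478258/0.217391 ≈ -2.2.

μ₀ = -2.2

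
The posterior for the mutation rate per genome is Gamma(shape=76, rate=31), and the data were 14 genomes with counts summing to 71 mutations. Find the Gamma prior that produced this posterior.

Gamma(shape=5, rate=17)

Gamma–Poisson conjugacy: posterior shape = α + Σxᵢ, posterior rate = β + n.
So α = 76 − 71 = 5 and β = 31 − 14 = 17.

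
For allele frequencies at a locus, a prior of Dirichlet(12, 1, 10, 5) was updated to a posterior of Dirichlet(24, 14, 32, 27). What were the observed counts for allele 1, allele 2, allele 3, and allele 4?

counts (12, 13, 22, 22)

For a Dirichlet(α) prior with multinomial counts c, the posterior is Dirichlet(α + c) componentwise.
Counts are posterior − prior componentwise: 24−12=12, 14−1=13, 32−10=22, 27−5=22.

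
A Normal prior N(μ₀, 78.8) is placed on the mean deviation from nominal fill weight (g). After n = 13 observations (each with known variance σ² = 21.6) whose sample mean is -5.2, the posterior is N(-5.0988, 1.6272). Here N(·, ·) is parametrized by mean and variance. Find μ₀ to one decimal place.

μ₀ = -0.3

With known observation variance, the Normal–Normal posterior has precision τ_n = τ₀ + n/σ² and mean μ_n = (τ₀μ₀ + (n/σ²)x̄)/τ_n.
Here τ₀ = 1/78.8 = 0.012690 and τ_data = 13/21.6 = 0.601852, so τ_n = 0.614542.
Rearranging for μ₀: μ₀ = (μ_n·τ_n − τ_data·x̄)/τ₀ = (-5.0988·0.614542 − 0.601852·-5.2) / 0.012690 = -0.003796/0.012690 ≈ -0.3.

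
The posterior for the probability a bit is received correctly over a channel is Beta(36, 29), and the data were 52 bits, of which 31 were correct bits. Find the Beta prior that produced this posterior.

Beta is conjugate to the binomial likelihood: posterior = Beta(a+s, b+f).
Subtract the data counts: 36−31=5, 29−21=8.

Beta(5, 8)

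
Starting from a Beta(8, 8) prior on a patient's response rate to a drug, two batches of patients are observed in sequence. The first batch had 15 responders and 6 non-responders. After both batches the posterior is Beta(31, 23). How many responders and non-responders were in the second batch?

8 responders and 9 non-responders

Sequential conjugate updates are equivalent to a single update on the pooled data, so total successes = posterior α − prior α and total failures = posterior β − prior β.
Total across both batches: 31−8=23 responders, 23−8=15 non-responders.
Subtract the first batch: 23−15=8 responders and 15−6=9 non-responders.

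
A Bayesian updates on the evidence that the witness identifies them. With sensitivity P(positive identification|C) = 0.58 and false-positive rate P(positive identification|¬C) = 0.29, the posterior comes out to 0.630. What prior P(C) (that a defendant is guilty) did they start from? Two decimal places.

Bayes' rule in odds form gives O(C|E) = O(C)·[P(E|C)/P(E|¬C)], hence O(C) = O(C|E)/LR.
Posterior odds = 0.630/(1−0.630) = 1.7027. LR = 0.58/0.29 = 2.0000.
Prior odds = 1.7027/2.0000 = 0.8514, so P(C) = 0.8514/(1+0.8514) ≈ 0.46.

P(C) = 0.46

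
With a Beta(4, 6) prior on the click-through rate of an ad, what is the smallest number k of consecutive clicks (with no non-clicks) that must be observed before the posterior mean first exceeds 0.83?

k = 26

After k clicks and 0 non-clicks the posterior is Beta(4+k, 6), with mean (4+k)/(4+6+k).
Set (4+k)/(10+k) > 0.83 and solve: k > (0.83·10 − 4)/(1 − 0.83) = 25.294.
The smallest integer exceeding 25.294 is 26, and checking k=26: (30)/(36) = 0.8333 > 0.83.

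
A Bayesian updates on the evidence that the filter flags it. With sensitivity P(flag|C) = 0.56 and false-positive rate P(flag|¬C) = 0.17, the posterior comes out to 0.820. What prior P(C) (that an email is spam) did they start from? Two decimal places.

P(C) = 0.58

Bayes' rule in odds form gives O(C|E) = O(C)·[P(E|C)/P(E|¬C)], hence O(C) = O(C|E)/LR.
Posterior odds = 0.820/(1−0.820) = 4.5556. LR = 0.56/0.17 = 3.2941.
Prior odds = 4.5556/3.2941 = 1.3830, so P(C) = 1.3830/(1+1.3830) ≈ 0.58.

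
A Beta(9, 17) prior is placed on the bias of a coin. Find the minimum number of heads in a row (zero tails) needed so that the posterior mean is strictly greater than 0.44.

k = 5

After k heads and 0 tails the posterior is Beta(9+k, 17), with mean (9+k)/(9+17+k).
Set (9+k)/(26+k) > 0.44 and solve: k > (0.44·26 − 9)/(1 − 0.44) = 4.357.
The smallest integer exceeding 4.357 is 5.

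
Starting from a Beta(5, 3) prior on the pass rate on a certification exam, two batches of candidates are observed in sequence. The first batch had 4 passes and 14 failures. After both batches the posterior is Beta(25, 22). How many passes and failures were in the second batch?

16 passes and 5 failures

Because Beta–binomial updating is additive in the counts, the combined data contributed (α_post−α_prior, β_post−β_prior) successes and failures.
Total across both batches: 25−5=20 passes, 22−3=19 failures.
Subtract the first batch: 20−4=16 passes and 19−14=5 failures.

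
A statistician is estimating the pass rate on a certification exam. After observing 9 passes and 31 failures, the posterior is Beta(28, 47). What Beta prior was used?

Under Beta–binomial conjugacy the posterior parameters are (a+s, b+f).
So a = 28 − 9 = 19 and b = 47 − 31 = 16.

Beta(19, 16)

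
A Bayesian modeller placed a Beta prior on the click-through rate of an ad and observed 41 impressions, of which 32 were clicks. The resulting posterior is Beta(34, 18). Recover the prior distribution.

Beta is conjugate to the binomial likelihood: posterior = Beta(a+s, b+f).
Subtract the data counts: 34−32=2, 18−9=9.

Beta(2, 9)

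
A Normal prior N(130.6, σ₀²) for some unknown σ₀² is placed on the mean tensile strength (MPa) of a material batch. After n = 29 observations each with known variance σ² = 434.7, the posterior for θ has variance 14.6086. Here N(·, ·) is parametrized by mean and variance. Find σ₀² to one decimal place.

σ₀² = 574.7

For the Normal–Normal model with known σ², precisions add: τ_n = τ₀ + n/σ².
So 1/σ₀² = 1/14.6086 − 29/434.7 = 0.068453 − 0.066713 = 0.001740.
Hence σ₀² = 1/0.001740 ≈ 574.7.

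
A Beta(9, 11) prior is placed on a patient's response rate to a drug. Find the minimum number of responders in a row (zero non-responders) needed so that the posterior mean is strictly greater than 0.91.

After k responders and 0 non-responders the posterior is Beta(9+k, 11), with mean (9+k)/(9+11+k).
Set (9+k)/(20+k) > 0.91 and solve: k > (0.91·20 − 9)/(1 − 0.91) = 102.222.
The smallest integer exceeding 102.222 is 103.

k = 103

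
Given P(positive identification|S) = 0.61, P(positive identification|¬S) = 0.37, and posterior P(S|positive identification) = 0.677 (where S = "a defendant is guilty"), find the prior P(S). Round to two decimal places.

P(S) = 0.56

Bayes' rule in odds form gives O(S|E) = O(S)·[P(E|S)/P(E|¬S)], hence O(S) = O(S|E)/LR.
Posterior odds = 0.677/(1−0.677) = 2.0960. LR = 0.61/0.37 = 1.6486.
Prior odds = 2.0960/1.6486 = 1.2714, so P(S) = 1.2714/(1+1.2714) ≈ 0.56.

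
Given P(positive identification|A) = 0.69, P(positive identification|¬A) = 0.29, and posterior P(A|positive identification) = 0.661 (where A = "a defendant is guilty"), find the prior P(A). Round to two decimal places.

Bayes' rule in odds form gives O(A|E) = O(A)·[P(E|A)/P(E|¬A)], hence O(A) = O(A|E)/LR.
Posterior odds = 0.661/(1−0.661) = 1.9499. LR = 0.69/0.29 = 2.3793.
Prior odds = 1.9499/2.3793 = 0.8195, so P(A) = 0.8195/(1+0.8195) ≈ 0.45.

P(A) = 0.45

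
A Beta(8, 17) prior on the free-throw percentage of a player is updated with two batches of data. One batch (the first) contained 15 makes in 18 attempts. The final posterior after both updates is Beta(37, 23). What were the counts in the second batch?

Sequential conjugate updates are equivalent to a single update on the pooled data, so total successes = posterior α − prior α and total failures = posterior β − prior β.
Total across both batches: 37−8=29 makes, 23−17=6 misses.
Subtract the first batch: 29−15=14 makes and 6−3=3 misses.

14 makes and 3 misses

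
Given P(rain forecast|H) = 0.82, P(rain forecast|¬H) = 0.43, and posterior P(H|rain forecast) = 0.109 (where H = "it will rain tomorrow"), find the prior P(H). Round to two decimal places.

P(H) = 0.06

Bayes' rule in odds form gives O(H|E) = O(H)·[P(E|H)/P(E|¬H)], hence O(H) = O(H|E)/LR.
Posterior odds = 0.109/(1−0.109) = 0.1223. LR = 0.82/0.43 = 1.9070.
Prior odds = 0.1223/1.9070 = 0.0641, so P(H) = 0.0641/(1+0.0641) ≈ 0.06.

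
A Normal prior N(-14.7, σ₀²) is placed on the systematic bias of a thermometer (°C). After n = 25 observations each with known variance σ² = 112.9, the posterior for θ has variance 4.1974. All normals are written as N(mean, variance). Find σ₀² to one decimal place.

σ₀² = 59.5

Posterior precision equals prior precision plus data precision: 1/σ_n² = 1/σ₀² + n/σ².
So 1/σ₀² = 1/4.1974 − 25/112.9 = 0.238243 − 0.221435 = 0.016808.
Hence σ₀² = 1/0.016808 ≈ 59.5.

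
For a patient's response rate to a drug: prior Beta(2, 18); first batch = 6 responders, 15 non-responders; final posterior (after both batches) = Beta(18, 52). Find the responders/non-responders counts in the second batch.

Because Beta–binomial updating is additive in the counts, the combined data contributed (α_post−α_prior, β_post−β_prior) successes and failures.
Total across both batches: 18−2=16 responders, 52−18=34 non-responders.
Subtract the first batch: 16−6=10 responders and 34−15=19 non-responders.

10 responders and 19 non-responders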